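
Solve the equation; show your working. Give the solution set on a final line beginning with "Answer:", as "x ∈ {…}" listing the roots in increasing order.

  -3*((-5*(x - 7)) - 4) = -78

Step 1. [-3*((-5*(x - 7)) - 4) = -78] divide by the outer -3. So div: (-5*(x - 7)) - 4 = 26.
Step 2. [(-5*(x - 7)) - 4 = 26] 4 comes off first (add 4). So sub: -5*(x - 7) = 30.
Step 3. [-5*(x - 7) = 30] LHS = -5·(…); ÷-5 both sides. So div: x - 7 = -6.
Step 4. [x - 7 = -6] add 7: x sits inside (… - 7). So sub: x = 1.

Answer: x ∈ {1}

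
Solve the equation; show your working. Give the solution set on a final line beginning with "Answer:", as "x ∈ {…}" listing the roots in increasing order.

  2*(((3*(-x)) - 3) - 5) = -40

Step 1. [2*(((3*(-x)) - 3) - 5) = -40] leading coefficient 2: divide by 2 ⇒ div: ((3*(-x)) - 3) - 5 = -20.
Step 2. [((3*(-x)) - 3) - 5 = -20] peel the -5: add 5 from each side, so sub: (3*(-x)) - 3 = -15.
Step 3. [(3*(-x)) - 3 = -15] 3 divides every term; factor it out ⇒ factor: (-x) - 1 = -5.
Step 4. [(-x) - 1 = -5] -1 is outermost — add 1 both sides ⇒ sub: -x = -4.
Step 5. [-x = -4] flip signs both sides. So neg: x = 4.

Answer: x ∈ {4}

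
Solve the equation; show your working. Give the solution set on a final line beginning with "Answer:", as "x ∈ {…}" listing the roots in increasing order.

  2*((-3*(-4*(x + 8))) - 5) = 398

Step 1. [2*((-3*(-4*(x + 8))) - 5) = 398] 2 out front; divide by 2, so div: (-3*(-4*(x + 8))) - 5 = 199.
Step 2. [(-3*(-4*(x + 8))) - 5 = 199] the outer -5 inverts by adding 5 ⇒ sub: -3*(-4*(x + 8)) = 204.
Step 3. [-3*(-4*(x + 8)) = 204] -3 out front; divide by -3, so div: -4*(x + 8) = -68.
Step 4. [-4*(x + 8) = -68] LHS = -4·(…); ÷-4 both sides, so div: x + 8 = 17.
Step 5. [x + 8 = 17] the outer +8 inverts by subtracting 8. So sub: x = 9.

Answer: x ∈ {9}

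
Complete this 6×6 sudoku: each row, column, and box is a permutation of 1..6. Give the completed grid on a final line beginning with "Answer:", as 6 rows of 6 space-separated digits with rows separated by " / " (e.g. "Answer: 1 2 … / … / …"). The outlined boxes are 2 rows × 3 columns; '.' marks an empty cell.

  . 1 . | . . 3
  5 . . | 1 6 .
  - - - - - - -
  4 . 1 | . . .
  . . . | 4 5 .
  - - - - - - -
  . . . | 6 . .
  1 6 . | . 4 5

Step 1. [r1c5∈{2}] only 2 remains possible at r1c5 ⇒ r1c5=2.
Step 2. [r5c3∈{2,3,4,5}] 5 has one home in col 3: r5c3. So r5c3=5.
Step 3. [r5c2∈{2,3,4}] across row 5, 4 lands solely at r5c2. So r5c2=4.
Step 4. [r3c5∈{3}] r3c5's peers cover all but 3 ⇒ r3c5=3.
Step 5. [r3c4∈{2}] only 2 remains possible at r3c4, so r3c4=2.
Step 6. [r6c3∈{2,3}] 2 has one home in row 6: r6c3 ⇒ r6c3=2.
Step 7. [r4c1∈{2,3,6}] 2 has one home in col 1: r4c1 ⇒ r4c1=2.
Step 8. [r4c3∈{3,6}] r4c3 is the only open cell in box 3 admitting 6 ⇒ r4c3=6.
Step 9. [r2c3∈{3,4}] r2c3 is the only open cell in col 3 admitting 3, so r2c3=3.
Step 10. [r5c5∈{1}] r5c5 is down to just 1. So r5c5=1.
Step 11. [r2c2∈{2}] r2c2 has the single candidate 2, so r2c2=2.
Step 12. [r1c3∈{4}] r1c3's peers cover all but 4 ⇒ r1c3=4.
Step 13. [r3c6∈{6}] only 6 remains possible at r3c6 ⇒ r3c6=6.
Step 14. [r3c2∈{5}] r3c2 has the single candidate 5. So r3c2=5.
Step 15. [r6c4∈{3}] r6c4 is down to just 3, so r6c4=3.
Step 16. [r1c1∈{6}] r1c1 has the single candidate 6, so r1c1=6.
Step 17. [r1c4∈{5}] r1c4 has the single candidate 5. So r1c4=5.
Step 18. [r5c1∈{3}] nothing but 3 survives at r5c1 ⇒ r5c1=3.
Step 19. [r2c6∈{4}] r2c6 has the single candidate 4. So r2c6=4.
Step 20. [r5c6∈{2}] r5c6's peers cover all but 2. So r5c6=2.
Step 21. [r4c6∈{1}] r4c6's peers cover all but 1. So r4c6=1.
Step 22. [r4c2∈{3}] only 3 remains possible at r4c2, so r4c2=3.

Answer: 6 1 4 5 2 3 / 5 2 3 1 6 4 / 4 5 1 2 3 6 / 2 3 6 4 5 1 / 3 4 5 6 1 2 / 1 6 2 3 4 5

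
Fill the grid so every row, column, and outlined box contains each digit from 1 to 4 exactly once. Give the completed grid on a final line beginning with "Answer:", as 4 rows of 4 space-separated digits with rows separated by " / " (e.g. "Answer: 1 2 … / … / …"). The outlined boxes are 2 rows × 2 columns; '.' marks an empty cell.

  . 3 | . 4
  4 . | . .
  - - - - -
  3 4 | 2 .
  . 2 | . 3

Step 1. [r1c3∈{1}] only 1 remains possible at r1c3 ⇒ r1c3=1.
Step 2. [r3c4∈{1}] only 1 remains possible at r3c4. So r3c4=1.
Step 3. [r4c3∈{4}] only 4 remains possible at r4c3, so r4c3=4.
Step 4. [r1c1∈{2}] r1c1 is down to just 2, so r1c1=2.
Step 5. [r4c1∈{1}] only 1 remains possible at r4c1 ⇒ r4c1=1.
Step 6. [r2c2∈{1}] r2c2's peers cover all but 1 ⇒ r2c2=1.
Step 7. [r2c4∈{2}] r2c4 is down to just 2, so r2c4=2.
Step 8. [r2c3∈{3}] r2c3 has the single candidate 3 ⇒ r2c3=3.

Answer: 2 3 1 4 / 4 1 3 2 / 3 4 2 1 / 1 2 4 3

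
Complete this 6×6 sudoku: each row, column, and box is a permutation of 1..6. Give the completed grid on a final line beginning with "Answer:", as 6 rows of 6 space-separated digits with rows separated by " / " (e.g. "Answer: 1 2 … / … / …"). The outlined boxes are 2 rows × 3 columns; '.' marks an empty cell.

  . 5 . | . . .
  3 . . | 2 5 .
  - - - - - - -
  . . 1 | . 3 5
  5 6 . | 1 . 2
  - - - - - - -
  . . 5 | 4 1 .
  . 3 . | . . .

Step 1. [r6c6∈{6}] r6c6 has the single candidate 6. So r6c6=6.
Step 2. [r5c2∈{2}] r5c2 is down to just 2. So r5c2=2.
Step 3. [r1c5∈{4,6}] across col 5, 6 lands solely at r1c5. So r1c5=6.
Step 4. [r6c3∈{4}] only 4 remains possible at r6c3 ⇒ r6c3=4.
Step 5. [r2c2∈{1,4}] col 2 places 1 nowhere but r2c2, so r2c2=1.
Step 6. [r1c1∈{2,4}] in box 1, 4 fits only at r1c1, so r1c1=4.
Step 7. [r1c4∈{3}] only 3 remains possible at r1c4, so r1c4=3.
Step 8. [r6c4∈{5}] only 5 remains possible at r6c4 ⇒ r6c4=5.
Step 9. [r6c5∈{2}] nothing but 2 survives at r6c5. So r6c5=2.
Step 10. [r3c2∈{4}] nothing but 4 survives at r3c2 ⇒ r3c2=4.
Step 11. [r3c1∈{2}] r3c1 has the single candidate 2. So r3c1=2.
Step 12. [r5c1∈{6}] r5c1 has the single candidate 6. So r5c1=6.
Step 13. [r2c3∈{6}] nothing but 6 survives at r2c3. So r2c3=6.
Step 14. [r3c4∈{6}] r3c4 has the single candidate 6, so r3c4=6.
Step 15. [r4c3∈{3}] nothing but 3 survives at r4c3, so r4c3=3.
Step 16. [r1c6∈{1}] nothing but 1 survives at r1c6, so r1c6=1.
Step 17. [r5c6∈{3}] r5c6 has the single candidate 3 ⇒ r5c6=3.
Step 18. [r4c5∈{4}] r4c5's peers cover all but 4, so r4c5=4.
Step 19. [r1c3∈{2}] r1c3's peers cover all but 2 ⇒ r1c3=2.
Step 20. [r2c6∈{4}] nothing but 4 survives at r2c6. So r2c6=4.
Step 21. [r6c1∈{1}] nothing but 1 survives at r6c1, so r6c1=1.

Answer: 4 5 2 3 6 1 / 3 1 6 2 5 4 / 2 4 1 6 3 5 / 5 6 3 1 4 2 / 6 2 5 4 1 3 / 1 3 4 5 2 6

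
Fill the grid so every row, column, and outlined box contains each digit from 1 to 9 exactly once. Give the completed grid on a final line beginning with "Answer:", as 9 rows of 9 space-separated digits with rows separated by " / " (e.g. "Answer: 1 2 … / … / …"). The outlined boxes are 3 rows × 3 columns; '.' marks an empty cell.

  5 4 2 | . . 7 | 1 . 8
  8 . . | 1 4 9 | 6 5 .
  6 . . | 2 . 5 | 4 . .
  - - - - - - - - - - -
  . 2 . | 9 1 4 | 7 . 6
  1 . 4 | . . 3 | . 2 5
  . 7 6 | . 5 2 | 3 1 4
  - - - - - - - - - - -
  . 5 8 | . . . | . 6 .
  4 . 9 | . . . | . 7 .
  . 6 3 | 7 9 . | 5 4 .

Step 1. [r8c7∈{2,8}] r8c7 is the only open cell in box 9 admitting 8 ⇒ r8c7=8.
Step 2. [r7c7∈{2,9}] across col 7, 2 lands solely at r7c7. So r7c7=2.
Step 3. [r7c5∈{3}] only 3 remains possible at r7c5. So r7c5=3.
Step 4. [r3c2∈{1,3,9}] across box 1, 9 lands solely at r3c2 ⇒ r3c2=9.
Step 5. [r9c9∈{1}] r9c9 has the single candidate 1 ⇒ r9c9=1.
Step 6. [r1c5∈{6}] r1c5's peers cover all but 6 ⇒ r1c5=6.
Step 7. [r3c8∈{3}] nothing but 3 survives at r3c8, so r3c8=3.
Step 8. [r5c4∈{6,8}] r5c4 is the only open cell in row 5 admitting 6. So r5c4=6.
Step 9. [r2c3∈{7}] r2c3 has the single candidate 7 ⇒ r2c3=7.
Step 10. [r8c6∈{1,6}] across row 8, 6 lands solely at r8c6, so r8c6=6.
Step 11. [r5c2∈{8}] r5c2's peers cover all but 8, so r5c2=8.
Step 12. [r2c9∈{2}] only 2 remains possible at r2c9, so r2c9=2.
Step 13. [r4c1∈{3}] r4c1 is down to just 3, so r4c1=3.
Step 14. [r2c2∈{3}] r2c2's peers cover all but 3. So r2c2=3.
Step 15. [r3c5∈{8}] only 8 remains possible at r3c5. So r3c5=8.
Step 16. [r7c4∈{4}] r7c4 is down to just 4. So r7c4=4.
Step 17. [r9c6∈{8}] r9c6 has the single candidate 8 ⇒ r9c6=8.
Step 18. [r9c1∈{2}] r9c1's peers cover all but 2, so r9c1=2.
Step 19. [r7c6∈{1}] r7c6's peers cover all but 1. So r7c6=1.
Step 20. [r6c4∈{8}] r6c4's peers cover all but 8. So r6c4=8.
Step 21. [r8c4∈{5}] nothing but 5 survives at r8c4. So r8c4=5.
Step 22. [r8c5∈{2}] r8c5's peers cover all but 2 ⇒ r8c5=2.
Step 23. [r1c4∈{3}] r1c4 has the single candidate 3, so r1c4=3.
Step 24. [r4c8∈{8}] r4c8 has the single candidate 8 ⇒ r4c8=8.
Step 25. [r3c9∈{7}] only 7 remains possible at r3c9. So r3c9=7.
Step 26. [r8c2∈{1}] nothing but 1 survives at r8c2. So r8c2=1.
Step 27. [r8c9∈{3}] r8c9 is down to just 3. So r8c9=3.
Step 28. [r5c5∈{7}] nothing but 7 survives at r5c5. So r5c5=7.
Step 29. [r3c3∈{1}] r3c3 is down to just 1 ⇒ r3c3=1.
Step 30. [r7c9∈{9}] r7c9 has the single candidate 9 ⇒ r7c9=9.
Step 31. [r1c8∈{9}] r1c8 has the single candidate 9. So r1c8=9.
Step 32. [r4c3∈{5}] only 5 remains possible at r4c3, so r4c3=5.
Step 33. [r5c7∈{9}] only 9 remains possible at r5c7, so r5c7=9.
Step 34. [r7c1∈{7}] r7c1 has the single candidate 7. So r7c1=7.
Step 35. [r6c1∈{9}] nothing but 9 survives at r6c1. So r6c1=9.

Answer: 5 4 2 3 6 7 1 9 8 / 8 3 7 1 4 9 6 5 2 / 6 9 1 2 8 5 4 3 7 / 3 2 5 9 1 4 7 8 6 / 1 8 4 6 7 3 9 2 5 / 9 7 6 8 5 2 3 1 4 / 7 5 8 4 3 1 2 6 9 / 4 1 9 5 2 6 8 7 3 / 2 6 3 7 9 8 5 4 1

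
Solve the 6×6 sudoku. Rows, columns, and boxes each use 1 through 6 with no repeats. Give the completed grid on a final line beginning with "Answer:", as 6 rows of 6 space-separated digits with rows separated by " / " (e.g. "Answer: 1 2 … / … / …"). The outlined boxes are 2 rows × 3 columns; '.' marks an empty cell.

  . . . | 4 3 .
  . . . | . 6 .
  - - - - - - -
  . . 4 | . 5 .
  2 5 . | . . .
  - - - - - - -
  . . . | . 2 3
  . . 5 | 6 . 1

Step 1. [r2c4∈{1,2,5}] r2c4 is the only open cell in box 2 admitting 1, so r2c4=1.
Step 2. [r6c2∈{2,3,4}] row 6 places 2 nowhere but r6c2, so r6c2=2.
Step 3. [r6c1∈{3,4}] in row 6, 3 fits only at r6c1. So r6c1=3.
Step 4. [r4c4∈{3}] only 3 remains possible at r4c4 ⇒ r4c4=3.
Step 5. [r3c2∈{1,3,6}] across row 3, 3 lands solely at r3c2 ⇒ r3c2=3.
Step 6. [r3c1∈{1,6}] in row 3, 1 fits only at r3c1 ⇒ r3c1=1.
Step 7. [r4c3∈{6}] r4c3 is down to just 6, so r4c3=6.
Step 8. [r5c3∈{1}] r5c3's peers cover all but 1, so r5c3=1.
Step 9. [r1c3∈{2}] r1c3 has the single candidate 2 ⇒ r1c3=2.
Step 10. [r2c6∈{2,5}] row 2 places 2 nowhere but r2c6 ⇒ r2c6=2.
Step 11. [r2c1∈{4,5}] across row 2, 5 lands solely at r2c1. So r2c1=5.
Step 12. [r5c1∈{4,6}] in col 1, 4 fits only at r5c1 ⇒ r5c1=4.
Step 13. [r1c2∈{1,6}] 1 has one home in row 1: r1c2, so r1c2=1.
Step 14. [r6c5∈{4}] nothing but 4 survives at r6c5 ⇒ r6c5=4.
Step 15. [r2c3∈{3}] r2c3 is down to just 3. So r2c3=3.
Step 16. [r5c2∈{6}] r5c2 is down to just 6 ⇒ r5c2=6.
Step 17. [r4c5∈{1}] nothing but 1 survives at r4c5 ⇒ r4c5=1.
Step 18. [r3c6∈{6}] nothing but 6 survives at r3c6 ⇒ r3c6=6.
Step 19. [r3c4∈{2}] r3c4 is down to just 2. So r3c4=2.
Step 20. [r2c2∈{4}] only 4 remains possible at r2c2. So r2c2=4.
Step 21. [r1c6∈{5}] only 5 remains possible at r1c6. So r1c6=5.
Step 22. [r4c6∈{4}] nothing but 4 survives at r4c6. So r4c6=4.
Step 23. [r5c4∈{5}] r5c4 has the single candidate 5, so r5c4=5.
Step 24. [r1c1∈{6}] r1c1 has the single candidate 6, so r1c1=6.

Answer: 6 1 2 4 3 5 / 5 4 3 1 6 2 / 1 3 4 2 5 6 / 2 5 6 3 1 4 / 4 6 1 5 2 3 / 3 2 5 6 4 1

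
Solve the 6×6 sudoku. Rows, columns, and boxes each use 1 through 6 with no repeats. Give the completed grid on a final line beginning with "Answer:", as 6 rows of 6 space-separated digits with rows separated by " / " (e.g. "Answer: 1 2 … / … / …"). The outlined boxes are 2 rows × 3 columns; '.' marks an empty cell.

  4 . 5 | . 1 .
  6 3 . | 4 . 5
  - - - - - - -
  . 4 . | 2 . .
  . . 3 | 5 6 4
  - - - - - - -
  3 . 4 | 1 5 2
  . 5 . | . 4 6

Step 1. [r4c2∈{1,2}] across col 2, 1 lands solely at r4c2 ⇒ r4c2=1.
Step 2. [r1c6∈{3}] r1c6's peers cover all but 3. So r1c6=3.
Step 3. [r6c1∈{1,2}] across col 1, 1 lands solely at r6c1 ⇒ r6c1=1.
Step 4. [r6c3∈{2}] r6c3 has the single candidate 2 ⇒ r6c3=2.
Step 5. [r3c5∈{3}] r3c5's peers cover all but 3. So r3c5=3.
Step 6. [r1c4∈{6}] only 6 remains possible at r1c4, so r1c4=6.
Step 7. [r5c2∈{6}] r5c2's peers cover all but 6, so r5c2=6.
Step 8. [r4c1∈{2}] r4c1's peers cover all but 2, so r4c1=2.
Step 9. [r3c6∈{1}] r3c6 has the single candidate 1, so r3c6=1.
Step 10. [r2c3∈{1}] only 1 remains possible at r2c3, so r2c3=1.
Step 11. [r3c1∈{5}] r3c1's peers cover all but 5 ⇒ r3c1=5.
Step 12. [r6c4∈{3}] nothing but 3 survives at r6c4, so r6c4=3.
Step 13. [r1c2∈{2}] r1c2 has the single candidate 2. So r1c2=2.
Step 14. [r2c5∈{2}] r2c5's peers cover all but 2. So r2c5=2.
Step 15. [r3c3∈{6}] r3c3 is down to just 6. So r3c3=6.

Answer: 4 2 5 6 1 3 / 6 3 1 4 2 5 / 5 4 6 2 3 1 / 2 1 3 5 6 4 / 3 6 4 1 5 2 / 1 5 2 3 4 6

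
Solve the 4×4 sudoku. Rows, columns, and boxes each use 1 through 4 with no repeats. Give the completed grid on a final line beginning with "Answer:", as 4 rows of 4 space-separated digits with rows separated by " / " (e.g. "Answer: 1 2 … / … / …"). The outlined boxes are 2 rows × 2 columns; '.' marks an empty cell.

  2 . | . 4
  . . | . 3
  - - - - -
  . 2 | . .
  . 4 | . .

Step 1. [r1c3∈{1}] r1c3 has the single candidate 1. So r1c3=1.
Step 2. [r4c4∈{1,2}] r4c4 is the only open cell in col 4 admitting 2. So r4c4=2.
Step 3. [r4c1∈{1,3}] r4c1 is the only open cell in row 4 admitting 1, so r4c1=1.
Step 4. [r3c1∈{3}] r3c1 has the single candidate 3. So r3c1=3.
Step 5. [r4c3∈{3}] only 3 remains possible at r4c3. So r4c3=3.
Step 6. [r3c3∈{4}] r3c3 is down to just 4. So r3c3=4.
Step 7. [r3c4∈{1}] r3c4 has the single candidate 1, so r3c4=1.
Step 8. [r2c2∈{1}] r2c2 has the single candidate 1, so r2c2=1.
Step 9. [r2c3∈{2}] only 2 remains possible at r2c3, so r2c3=2.
Step 10. [r1c2∈{3}] only 3 remains possible at r1c2. So r1c2=3.
Step 11. [r2c1∈{4}] only 4 remains possible at r2c1, so r2c1=4.

Answer: 2 3 1 4 / 4 1 2 3 / 3 2 4 1 / 1 4 3 2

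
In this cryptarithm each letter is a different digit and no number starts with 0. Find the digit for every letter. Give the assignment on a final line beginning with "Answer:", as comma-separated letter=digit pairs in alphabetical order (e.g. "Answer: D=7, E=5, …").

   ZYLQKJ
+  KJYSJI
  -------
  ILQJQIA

Step 1. [col 1: J + I ≡ A (mod 10)] no forcing yet in column 1 (carry-in 0); I=1 is free and consistent — try it ⇒ I=1.
Step 2. [col 1: J + I ≡ A (mod 10)] A=8 is one option consistent with column 1 (J + I ≡ A (mod 10), carry-in 0) — take it. So A=8.
Step 3. [col 1: J + I ≡ A (mod 10)] column 1 reads J+I+carry(0)=A with I=1, A=8; with digits 1,8 already taken and all letters distinct, the only value for J is 7. So J=7.
Step 4. [col 2: K + J ≡ I (mod 10)] column 2: given J=7, I=1, carry-in 0, and digits 1,7,8 already taken and all letters distinct, K+J≡I (mod 10) forces K=4, so K=4.
Step 5. [col 3: Q + S ≡ Q (mod 10)] column 3 reads Q+S+carry(1)=Q with nothing yet; with digits 1,4,7,8 already taken and all letters distinct, the only value for S is 9, so S=9.
Step 6. [col 3: Q + S ≡ Q (mod 10)] no forcing yet in column 3 (carry-in 1); Q=3 is free and consistent — try it. So Q=3.
Step 7. [col 4: L + Y ≡ J (mod 10)] no forcing yet in column 4 (carry-in 1); L=0 is free and consistent — try it ⇒ L=0.
Step 8. [col 4: L + Y ≡ J (mod 10)] column 4 reads L+Y+carry(1)=J with L=0, J=7; with digits 0,1,3,4,7,8,9 already taken and all letters distinct, the only value for Y is 6. So Y=6.
Step 9. [col 6: Z + K ≡ L (mod 10)] in column 6 we have Z+K≡L with carry-in 1; given K=4, L=0 and digits 0,1,3,4,6,7,8,9 already taken and all letters distinct, that pins Z to 5. So Z=5.

Answer: A=8, I=1, J=7, K=4, L=0, Q=3, S=9, Y=6, Z=5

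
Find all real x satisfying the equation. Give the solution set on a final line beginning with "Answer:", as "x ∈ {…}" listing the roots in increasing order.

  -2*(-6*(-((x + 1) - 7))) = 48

Step 1. [-2*(-6*(-((x + 1) - 7))) = 48] -2 out front; divide by -2, so div: -6*(-((x + 1) - 7)) = -24.
Step 2. [-6*(-((x + 1) - 7)) = -24] -6 out front; divide by -6. So div: -((x + 1) - 7) = 4.
Step 3. [-((x + 1) - 7) = 4] leading − — multiply by −1 ⇒ neg: (x + 1) - 7 = -4.
Step 4. [(x + 1) - 7 = -4] peel the -7: add 7 from each side, so sub: x + 1 = 3.
Step 5. [x + 1 = 3] peel the +1: subtract 1 from each side, so sub: x = 2.

Answer: x ∈ {2}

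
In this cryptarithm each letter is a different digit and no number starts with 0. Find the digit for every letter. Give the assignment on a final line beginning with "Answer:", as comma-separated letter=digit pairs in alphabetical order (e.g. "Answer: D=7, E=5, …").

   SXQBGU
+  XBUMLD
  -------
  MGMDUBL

Step 1. [col 1: U + D ≡ L (mod 10)] column 1 (U + D ≡ L (mod 10), carry-in 0) doesn't pin L yet; pick L=7 and continue. So L=7.
Step 2. [M] adding two 6-digit numbers gives at most 6+1 digits, and here it does — M is that final carry and must be 1 ⇒ M=1.
Step 3. [col 1: U + D ≡ L (mod 10)] several values work for U in column 1 (U + D ≡ L (mod 10), carry-in 0); try U=4. So U=4.
Step 4. [col 1: U + D ≡ L (mod 10)] in column 1 we have U+D≡L with carry-in 0; given U=4, L=7 and digits 1,4,7 already taken and all letters distinct, that pins D to 3. So D=3.
Step 5. [col 2: G + L ≡ B (mod 10)] no forcing yet in column 2 (carry-in 0); B=2 is free and consistent — try it, so B=2.
Step 6. [col 2: G + L ≡ B (mod 10)] from column 2 (L=7, B=2, carry-in 0, digits 1,2,3,4,7 already taken and all letters distinct): G must equal 5 ⇒ G=5.
Step 7. [col 4: Q + U ≡ D (mod 10)] column 4: given U=4, D=3, carry-in 0, and digits 1,2,3,4,5,7 already taken and all letters distinct, Q+U≡D (mod 10) forces Q=9, so Q=9.
Step 8. [col 5: X + B ≡ M (mod 10)] in column 5 we have X+B≡M with carry-in 1; given B=2, M=1 and digits 1,2,3,4,5,7,9 already taken and all letters distinct, that pins X to 8, so X=8.
Step 9. [col 6: S + X ≡ G (mod 10)] from column 6 (X=8, G=5, carry-in 1, digits 1,2,3,4,5,7,8,9 already taken and all letters distinct): S must equal 6 ⇒ S=6.

Answer: B=2, D=3, G=5, L=7, M=1, Q=9, S=6, U=4, X=8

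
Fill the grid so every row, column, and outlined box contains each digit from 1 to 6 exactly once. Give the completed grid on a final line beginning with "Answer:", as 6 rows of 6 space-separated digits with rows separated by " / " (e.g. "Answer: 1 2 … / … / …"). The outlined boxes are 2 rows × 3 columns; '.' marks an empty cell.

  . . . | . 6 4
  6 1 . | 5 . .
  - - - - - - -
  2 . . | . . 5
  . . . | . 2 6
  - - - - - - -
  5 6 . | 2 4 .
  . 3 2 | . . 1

Step 1. [r3c2∈{4}] only 4 remains possible at r3c2, so r3c2=4.
Step 2. [r1c1∈{3}] r1c1's peers cover all but 3 ⇒ r1c1=3.
Step 3. [r3c5∈{1,3}] r3c5 is the only open cell in col 5 admitting 1, so r3c5=1.
Step 4. [r4c2∈{5}] r4c2's peers cover all but 5. So r4c2=5.
Step 5. [r3c4∈{3}] nothing but 3 survives at r3c4. So r3c4=3.
Step 6. [r2c6∈{2,3}] across row 2, 2 lands solely at r2c6. So r2c6=2.
Step 7. [r5c3∈{1}] r5c3's peers cover all but 1 ⇒ r5c3=1.
Step 8. [r4c1∈{1}] nothing but 1 survives at r4c1 ⇒ r4c1=1.
Step 9. [r4c3∈{3}] r4c3 is down to just 3. So r4c3=3.
Step 10. [r4c4∈{4}] nothing but 4 survives at r4c4, so r4c4=4.
Step 11. [r1c4∈{1}] r1c4 has the single candidate 1. So r1c4=1.
Step 12. [r6c1∈{4}] r6c1's peers cover all but 4 ⇒ r6c1=4.
Step 13. [r2c3∈{4}] only 4 remains possible at r2c3, so r2c3=4.
Step 14. [r1c3∈{5}] r1c3's peers cover all but 5, so r1c3=5.
Step 15. [r6c4∈{6}] r6c4 is down to just 6, so r6c4=6.
Step 16. [r6c5∈{5}] only 5 remains possible at r6c5. So r6c5=5.
Step 17. [r2c5∈{3}] r2c5 is down to just 3. So r2c5=3.
Step 18. [r1c2∈{2}] only 2 remains possible at r1c2. So r1c2=2.
Step 19. [r3c3∈{6}] nothing but 6 survives at r3c3 ⇒ r3c3=6.
Step 20. [r5c6∈{3}] only 3 remains possible at r5c6 ⇒ r5c6=3.

Answer: 3 2 5 1 6 4 / 6 1 4 5 3 2 / 2 4 6 3 1 5 / 1 5 3 4 2 6 / 5 6 1 2 4 3 / 4 3 2 6 5 1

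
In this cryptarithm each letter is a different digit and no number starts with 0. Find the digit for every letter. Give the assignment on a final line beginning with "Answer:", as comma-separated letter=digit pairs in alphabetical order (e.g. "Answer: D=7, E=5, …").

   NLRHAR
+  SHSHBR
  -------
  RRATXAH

Step 1. [col 1: R + R ≡ H (mod 10)] no forcing yet in column 1 (carry-in 0); R=1 is free and consistent — try it, so R=1.
Step 2. [col 1: R + R ≡ H (mod 10)] column 1: given R=1, carry-in 0, and digits 1 already taken and all letters distinct, R+R≡H (mod 10) forces H=2. So H=2.
Step 3. [col 2: A + B ≡ A (mod 10)] column 2 reads A+B+carry(0)=A with nothing yet; with digits 1,2 already taken and all letters distinct, the only value for B is 0 ⇒ B=0.
Step 4. [col 2: A + B ≡ A (mod 10)] several values work for A in column 2 (A + B ≡ A (mod 10), carry-in 0); try A=7, so A=7.
Step 5. [col 3: H + H ≡ X (mod 10)] from column 3 (H=2, carry-in 0, digits 0,1,2,7 already taken and all letters distinct): X must equal 4, so X=4.
Step 6. [col 4: R + S ≡ T (mod 10)] several values work for T in column 4 (R + S ≡ T (mod 10), carry-in 0); try T=9, so T=9.
Step 7. [col 4: R + S ≡ T (mod 10)] from column 4 (R=1, T=9, carry-in 0, digits 0,1,2,4,7,9 already taken and all letters distinct): S must equal 8 ⇒ S=8.
Step 8. [col 5: L + H ≡ A (mod 10)] in column 5 we have L+H≡A with carry-in 0; given H=2, A=7 and digits 0,1,2,4,7,8,9 already taken and all letters distinct, that pins L to 5, so L=5.
Step 9. [col 6: N + S ≡ R (mod 10)] column 6 reads N+S+carry(0)=R with S=8, R=1; with digits 0,1,2,4,5,7,8,9 already taken and all letters distinct, the only value for N is 3, so N=3.

Answer: A=7, B=0, H=2, L=5, N=3, R=1, S=8, T=9, X=4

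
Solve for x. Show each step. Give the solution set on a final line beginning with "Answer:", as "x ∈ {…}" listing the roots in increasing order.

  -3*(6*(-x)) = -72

Step 1. [-3*(6*(-x)) = -72] LHS = -3·(…); ÷-3 both sides ⇒ div: 6*(-x) = 24.
Step 2. [6*(-x) = 24] LHS = 6·(…); ÷6 both sides, so div: -x = 4.
Step 3. [-x = 4] leading − — multiply by −1. So neg: x = -4.

Answer: x ∈ {-4}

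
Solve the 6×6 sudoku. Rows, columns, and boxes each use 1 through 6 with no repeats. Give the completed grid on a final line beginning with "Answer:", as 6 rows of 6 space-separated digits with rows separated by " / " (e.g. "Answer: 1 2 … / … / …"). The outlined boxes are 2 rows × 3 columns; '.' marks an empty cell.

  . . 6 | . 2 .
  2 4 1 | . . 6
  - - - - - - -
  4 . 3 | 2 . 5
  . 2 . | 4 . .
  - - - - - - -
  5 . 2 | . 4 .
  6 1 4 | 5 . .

Step 1. [r6c5∈{3}] r6c5 is down to just 3. So r6c5=3.
Step 2. [r5c6∈{1}] r5c6 is down to just 1. So r5c6=1.
Step 3. [r1c1∈{3}] only 3 remains possible at r1c1, so r1c1=3.
Step 4. [r3c5∈{1,6}] 1 has one home in row 3: r3c5 ⇒ r3c5=1.
Step 5. [r6c6∈{2}] r6c6's peers cover all but 2. So r6c6=2.
Step 6. [r1c6∈{4}] only 4 remains possible at r1c6 ⇒ r1c6=4.
Step 7. [r4c1∈{1}] r4c1 is down to just 1. So r4c1=1.
Step 8. [r1c4∈{1}] r1c4 has the single candidate 1, so r1c4=1.
Step 9. [r4c5∈{6}] nothing but 6 survives at r4c5, so r4c5=6.
Step 10. [r2c5∈{5}] r2c5 is down to just 5, so r2c5=5.
Step 11. [r1c2∈{5}] r1c2 is down to just 5 ⇒ r1c2=5.
Step 12. [r3c2∈{6}] r3c2 is down to just 6 ⇒ r3c2=6.
Step 13. [r2c4∈{3}] only 3 remains possible at r2c4. So r2c4=3.
Step 14. [r5c4∈{6}] r5c4 has the single candidate 6 ⇒ r5c4=6.
Step 15. [r4c3∈{5}] r4c3 has the single candidate 5. So r4c3=5.
Step 16. [r5c2∈{3}] r5c2 has the single candidate 3. So r5c2=3.
Step 17. [r4c6∈{3}] r4c6's peers cover all but 3 ⇒ r4c6=3.

Answer: 3 5 6 1 2 4 / 2 4 1 3 5 6 / 4 6 3 2 1 5 / 1 2 5 4 6 3 / 5 3 2 6 4 1 / 6 1 4 5 3 2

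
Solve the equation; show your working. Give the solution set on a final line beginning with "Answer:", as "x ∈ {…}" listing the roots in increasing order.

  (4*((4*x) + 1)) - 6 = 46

Step 1. [(4*((4*x) + 1)) - 6 = 46] 6 comes off first (add 6) ⇒ sub: 4*((4*x) + 1) = 52.
Step 2. [4*((4*x) + 1) = 52] 4·(inner) — divide through by 4, so div: (4*x) + 1 = 13.
Step 3. [(4*x) + 1 = 13] 1 comes off first (subtract 1) ⇒ sub: 4*x = 12.
Step 4. [4*x = 12] 4 out front; divide by 4. So div: x = 3.

Answer: x ∈ {3}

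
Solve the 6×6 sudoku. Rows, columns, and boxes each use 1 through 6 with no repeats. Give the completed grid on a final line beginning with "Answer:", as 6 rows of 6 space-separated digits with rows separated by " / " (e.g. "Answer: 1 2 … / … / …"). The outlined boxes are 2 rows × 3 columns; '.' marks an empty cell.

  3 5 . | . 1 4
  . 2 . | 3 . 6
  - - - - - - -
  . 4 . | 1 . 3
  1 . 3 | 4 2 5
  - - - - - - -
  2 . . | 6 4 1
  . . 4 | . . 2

Step 1. [r4c2∈{6}] r4c2 has the single candidate 6 ⇒ r4c2=6.
Step 2. [r3c1∈{5}] only 5 remains possible at r3c1, so r3c1=5.
Step 3. [r6c5∈{3,5}] in col 5, 3 fits only at r6c5 ⇒ r6c5=3.
Step 4. [r5c2∈{3}] r5c2's peers cover all but 3 ⇒ r5c2=3.
Step 5. [r6c2∈{1}] r6c2 is down to just 1 ⇒ r6c2=1.
Step 6. [r5c3∈{5}] only 5 remains possible at r5c3 ⇒ r5c3=5.
Step 7. [r2c5∈{5}] only 5 remains possible at r2c5, so r2c5=5.
Step 8. [r3c5∈{6}] r3c5 has the single candidate 6 ⇒ r3c5=6.
Step 9. [r3c3∈{2}] nothing but 2 survives at r3c3 ⇒ r3c3=2.
Step 10. [r2c1∈{4}] r2c1 is down to just 4. So r2c1=4.
Step 11. [r6c1∈{6}] nothing but 6 survives at r6c1, so r6c1=6.
Step 12. [r1c3∈{6}] only 6 remains possible at r1c3. So r1c3=6.
Step 13. [r1c4∈{2}] r1c4 has the single candidate 2. So r1c4=2.
Step 14. [r2c3∈{1}] r2c3's peers cover all but 1, so r2c3=1.
Step 15. [r6c4∈{5}] nothing but 5 survives at r6c4. So r6c4=5.

Answer: 3 5 6 2 1 4 / 4 2 1 3 5 6 / 5 4 2 1 6 3 / 1 6 3 4 2 5 / 2 3 5 6 4 1 / 6 1 4 5 3 2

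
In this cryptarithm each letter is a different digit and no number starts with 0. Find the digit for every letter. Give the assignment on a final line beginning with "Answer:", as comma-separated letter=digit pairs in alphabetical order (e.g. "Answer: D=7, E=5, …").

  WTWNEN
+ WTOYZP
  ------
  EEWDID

Step 1. [col 1: N + P ≡ D (mod 10)] column 1 (N + P ≡ D (mod 10), carry-in 0) doesn't pin P yet; pick P=5 and continue. So P=5.
Step 2. [col 1: N + P ≡ D (mod 10)] D=1 is one option consistent with column 1 (N + P ≡ D (mod 10), carry-in 0) — take it. So D=1.
Step 3. [col 1: N + P ≡ D (mod 10)] column 1: given P=5, D=1, carry-in 0, and digits 1,5 already taken and all letters distinct, N+P≡D (mod 10) forces N=6. So N=6.
Step 4. [col 2: E + Z ≡ I (mod 10)] no forcing yet in column 2 (carry-in 1); I=0 is free and consistent — try it, so I=0.
Step 5. [col 2: E + Z ≡ I (mod 10)] several values work for Z in column 2 (E + Z ≡ I (mod 10), carry-in 1); try Z=2, so Z=2.
Step 6. [col 2: E + Z ≡ I (mod 10)] in column 2 we have E+Z≡I with carry-in 1; given Z=2, I=0 and digits 0,1,2,5,6 already taken and all letters distinct, that pins E to 7 ⇒ E=7.
Step 7. [col 3: N + Y ≡ D (mod 10)] column 3: given N=6, D=1, carry-in 1, and digits 0,1,2,5,6,7 already taken and all letters distinct, N+Y≡D (mod 10) forces Y=4 ⇒ Y=4.
Step 8. [col 4: W + O ≡ W (mod 10)] column 4 reads W+O+carry(1)=W with nothing yet; with digits 0,1,2,4,5,6,7 already taken and all letters distinct, the only value for O is 9 ⇒ O=9.
Step 9. [col 4: W + O ≡ W (mod 10)] W=3 is one option consistent with column 4 (W + O ≡ W (mod 10), carry-in 1) — take it. So W=3.
Step 10. [col 5: T + T ≡ E (mod 10)] in column 5 we have T+T≡E with carry-in 1; given E=7 and digits 0,1,2,3,4,5,6,7,9 already taken and all letters distinct, that pins T to 8. So T=8.

Answer: D=1, E=7, I=0, N=6, O=9, P=5, T=8, W=3, Y=4, Z=2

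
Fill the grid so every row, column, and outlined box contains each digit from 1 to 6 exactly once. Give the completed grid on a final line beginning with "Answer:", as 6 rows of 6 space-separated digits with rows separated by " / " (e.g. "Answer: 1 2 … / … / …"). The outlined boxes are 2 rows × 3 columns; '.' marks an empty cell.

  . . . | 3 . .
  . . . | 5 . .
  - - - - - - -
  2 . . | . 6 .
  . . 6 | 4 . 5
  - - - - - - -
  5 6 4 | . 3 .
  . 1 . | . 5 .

Step 1. [r6c3∈{2,3}] in box 5, 2 fits only at r6c3. So r6c3=2.
Step 2. [r4c2∈{3}] nothing but 3 survives at r4c2, so r4c2=3.
Step 3. [r4c1∈{1}] only 1 remains possible at r4c1, so r4c1=1.
Step 4. [r3c2∈{4,5}] row 3 places 4 nowhere but r3c2. So r3c2=4.
Step 5. [r6c6∈{4,6}] row 6 places 4 nowhere but r6c6, so r6c6=4.
Step 6. [r2c2∈{2}] nothing but 2 survives at r2c2 ⇒ r2c2=2.
Step 7. [r3c4∈{1}] r3c4 has the single candidate 1. So r3c4=1.
Step 8. [r5c6∈{1,2}] in row 5, 1 fits only at r5c6. So r5c6=1.
Step 9. [r1c6∈{2,6}] across col 6, 2 lands solely at r1c6, so r1c6=2.
Step 10. [r1c1∈{4,6}] r1c1 is the only open cell in row 1 admitting 6 ⇒ r1c1=6.
Step 11. [r2c1∈{3,4}] r2c1 is the only open cell in col 1 admitting 4, so r2c1=4.
Step 12. [r2c5∈{1}] r2c5 is down to just 1, so r2c5=1.
Step 13. [r3c3∈{5}] nothing but 5 survives at r3c3 ⇒ r3c3=5.
Step 14. [r2c3∈{3}] r2c3 is down to just 3, so r2c3=3.
Step 15. [r6c1∈{3}] only 3 remains possible at r6c1. So r6c1=3.
Step 16. [r1c2∈{5}] r1c2 has the single candidate 5, so r1c2=5.
Step 17. [r1c5∈{4}] r1c5's peers cover all but 4, so r1c5=4.
Step 18. [r1c3∈{1}] r1c3's peers cover all but 1. So r1c3=1.
Step 19. [r4c5∈{2}] r4c5's peers cover all but 2. So r4c5=2.
Step 20. [r5c4∈{2}] r5c4's peers cover all but 2. So r5c4=2.
Step 21. [r3c6∈{3}] nothing but 3 survives at r3c6 ⇒ r3c6=3.
Step 22. [r6c4∈{6}] r6c4 has the single candidate 6, so r6c4=6.
Step 23. [r2c6∈{6}] r2c6's peers cover all but 6. So r2c6=6.

Answer: 6 5 1 3 4 2 / 4 2 3 5 1 6 / 2 4 5 1 6 3 / 1 3 6 4 2 5 / 5 6 4 2 3 1 / 3 1 2 6 5 4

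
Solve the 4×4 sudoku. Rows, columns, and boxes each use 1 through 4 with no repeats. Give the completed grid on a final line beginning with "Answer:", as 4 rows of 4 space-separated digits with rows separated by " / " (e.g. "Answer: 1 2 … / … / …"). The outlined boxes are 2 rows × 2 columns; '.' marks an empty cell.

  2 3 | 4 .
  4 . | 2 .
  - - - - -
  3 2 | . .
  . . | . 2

Step 1. [r3c3∈{1}] r3c3 is down to just 1, so r3c3=1.
Step 2. [r2c2∈{1}] r2c2's peers cover all but 1, so r2c2=1.
Step 3. [r3c4∈{4}] r3c4's peers cover all but 4. So r3c4=4.
Step 4. [r4c1∈{1}] r4c1 is down to just 1 ⇒ r4c1=1.
Step 5. [r4c2∈{4}] r4c2 is down to just 4 ⇒ r4c2=4.
Step 6. [r2c4∈{3}] r2c4's peers cover all but 3 ⇒ r2c4=3.
Step 7. [r4c3∈{3}] r4c3 has the single candidate 3 ⇒ r4c3=3.
Step 8. [r1c4∈{1}] only 1 remains possible at r1c4, so r1c4=1.

Answer: 2 3 4 1 / 4 1 2 3 / 3 2 1 4 / 1 4 3 2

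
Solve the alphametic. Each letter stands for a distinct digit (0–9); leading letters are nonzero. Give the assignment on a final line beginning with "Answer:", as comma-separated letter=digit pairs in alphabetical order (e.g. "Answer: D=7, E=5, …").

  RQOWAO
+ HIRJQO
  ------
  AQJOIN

Step 1. [col 1: O + O ≡ N (mod 10)] several values work for N in column 1 (O + O ≡ N (mod 10), carry-in 0); try N=2, so N=2.
Step 2. [col 1: O + O ≡ N (mod 10)] several values work for O in column 1 (O + O ≡ N (mod 10), carry-in 0); try O=6. So O=6.
Step 3. [col 2: A + Q ≡ I (mod 10)] several values work for A in column 2 (A + Q ≡ I (mod 10), carry-in 1); try A=4, so A=4.
Step 4. [col 2: A + Q ≡ I (mod 10)] column 2 (A + Q ≡ I (mod 10), carry-in 1) doesn't pin Q yet; pick Q=5 and continue. So Q=5.
Step 5. [col 2: A + Q ≡ I (mod 10)] from column 2 (A=4, Q=5, carry-in 1, digits 2,4,5,6 already taken and all letters distinct): I must equal 0 ⇒ I=0.
Step 6. [col 3: W + J ≡ O (mod 10)] several values work for J in column 3 (W + J ≡ O (mod 10), carry-in 1); try J=8 ⇒ J=8.
Step 7. [col 3: W + J ≡ O (mod 10)] from column 3 (J=8, O=6, carry-in 1, digits 0,2,4,5,6,8 already taken and all letters distinct): W must equal 7, so W=7.
Step 8. [col 4: O + R ≡ J (mod 10)] from column 4 (O=6, J=8, carry-in 1, digits 0,2,4,5,6,7,8 already taken and all letters distinct): R must equal 1. So R=1.
Step 9. [col 6: R + H ≡ A (mod 10)] column 6 reads R+H+carry(0)=A with R=1, A=4; with digits 0,1,2,4,5,6,7,8 already taken and all letters distinct, the only value for H is 3. So H=3.

Answer: A=4, H=3, I=0, J=8, N=2, O=6, Q=5, R=1, W=7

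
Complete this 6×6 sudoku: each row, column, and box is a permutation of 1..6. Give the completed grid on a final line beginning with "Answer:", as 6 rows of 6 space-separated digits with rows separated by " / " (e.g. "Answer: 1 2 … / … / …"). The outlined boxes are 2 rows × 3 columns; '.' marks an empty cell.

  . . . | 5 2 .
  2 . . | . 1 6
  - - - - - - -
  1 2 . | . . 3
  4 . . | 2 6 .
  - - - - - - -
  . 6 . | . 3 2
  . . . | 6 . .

Step 1. [r6c3∈{1,2,3,4,5}] r6c3 is the only open cell in row 6 admitting 2, so r6c3=2.
Step 2. [r1c6∈{4}] r1c6 is down to just 4. So r1c6=4.
Step 3. [r5c1∈{5}] r5c1's peers cover all but 5. So r5c1=5.
Step 4. [r5c4∈{1,4}] r5c4 is the only open cell in col 4 admitting 1, so r5c4=1.
Step 5. [r1c3∈{1,3,6}] 1 has one home in col 3: r1c3 ⇒ r1c3=1.
Step 6. [r1c2∈{3}] r1c2 has the single candidate 3. So r1c2=3.
Step 7. [r4c2∈{5}] r4c2 has the single candidate 5, so r4c2=5.
Step 8. [r6c5∈{4,5}] box 6 places 4 nowhere but r6c5 ⇒ r6c5=4.
Step 9. [r2c3∈{4,5}] 5 has one home in row 2: r2c3 ⇒ r2c3=5.
Step 10. [r6c2∈{1}] nothing but 1 survives at r6c2. So r6c2=1.
Step 11. [r6c6∈{5}] nothing but 5 survives at r6c6, so r6c6=5.
Step 12. [r2c4∈{3}] nothing but 3 survives at r2c4 ⇒ r2c4=3.
Step 13. [r3c5∈{5}] r3c5 has the single candidate 5 ⇒ r3c5=5.
Step 14. [r3c3∈{6}] r3c3's peers cover all but 6, so r3c3=6.
Step 15. [r4c3∈{3}] r4c3's peers cover all but 3 ⇒ r4c3=3.
Step 16. [r4c6∈{1}] nothing but 1 survives at r4c6, so r4c6=1.
Step 17. [r2c2∈{4}] r2c2 has the single candidate 4 ⇒ r2c2=4.
Step 18. [r5c3∈{4}] r5c3's peers cover all but 4. So r5c3=4.
Step 19. [r3c4∈{4}] nothing but 4 survives at r3c4, so r3c4=4.
Step 20. [r1c1∈{6}] r1c1's peers cover all but 6 ⇒ r1c1=6.
Step 21. [r6c1∈{3}] r6c1's peers cover all but 3 ⇒ r6c1=3.

Answer: 6 3 1 5 2 4 / 2 4 5 3 1 6 / 1 2 6 4 5 3 / 4 5 3 2 6 1 / 5 6 4 1 3 2 / 3 1 2 6 4 5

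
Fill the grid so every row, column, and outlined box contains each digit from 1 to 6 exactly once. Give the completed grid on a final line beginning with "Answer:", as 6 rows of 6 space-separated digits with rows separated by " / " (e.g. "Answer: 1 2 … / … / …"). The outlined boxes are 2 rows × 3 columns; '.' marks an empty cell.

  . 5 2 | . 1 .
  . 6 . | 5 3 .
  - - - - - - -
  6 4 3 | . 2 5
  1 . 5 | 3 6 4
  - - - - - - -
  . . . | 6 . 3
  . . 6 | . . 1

Step 1. [r2c1∈{4}] nothing but 4 survives at r2c1 ⇒ r2c1=4.
Step 2. [r6c4∈{2,4}] across col 4, 2 lands solely at r6c4 ⇒ r6c4=2.
Step 3. [r5c2∈{1,2}] across col 2, 1 lands solely at r5c2, so r5c2=1.
Step 4. [r6c5∈{4,5}] row 6 places 4 nowhere but r6c5 ⇒ r6c5=4.
Step 5. [r6c1∈{3,5}] row 6 places 5 nowhere but r6c1, so r6c1=5.
Step 6. [r5c5∈{5}] r5c5 is down to just 5. So r5c5=5.
Step 7. [r4c2∈{2}] r4c2 has the single candidate 2 ⇒ r4c2=2.
Step 8. [r1c6∈{6}] r1c6 has the single candidate 6 ⇒ r1c6=6.
Step 9. [r5c1∈{2}] r5c1's peers cover all but 2 ⇒ r5c1=2.
Step 10. [r5c3∈{4}] r5c3 is down to just 4, so r5c3=4.
Step 11. [r3c4∈{1}] r3c4 is down to just 1 ⇒ r3c4=1.
Step 12. [r1c4∈{4}] only 4 remains possible at r1c4. So r1c4=4.
Step 13. [r1c1∈{3}] nothing but 3 survives at r1c1 ⇒ r1c1=3.
Step 14. [r2c6∈{2}] nothing but 2 survives at r2c6. So r2c6=2.
Step 15. [r2c3∈{1}] r2c3 is down to just 1, so r2c3=1.
Step 16. [r6c2∈{3}] only 3 remains possible at r6c2. So r6c2=3.

Answer: 3 5 2 4 1 6 / 4 6 1 5 3 2 / 6 4 3 1 2 5 / 1 2 5 3 6 4 / 2 1 4 6 5 3 / 5 3 6 2 4 1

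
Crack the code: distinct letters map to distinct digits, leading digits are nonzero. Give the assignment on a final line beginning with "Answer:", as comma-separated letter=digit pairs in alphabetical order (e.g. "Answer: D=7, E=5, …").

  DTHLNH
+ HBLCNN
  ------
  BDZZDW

Step 1. [col 1: H + N ≡ W (mod 10)] H=3 is one option consistent with column 1 (H + N ≡ W (mod 10), carry-in 0) — take it, so H=3.
Step 2. [col 1: H + N ≡ W (mod 10)] several values work for N in column 1 (H + N ≡ W (mod 10), carry-in 0); try N=7 ⇒ N=7.
Step 3. [col 1: H + N ≡ W (mod 10)] column 1: given H=3, N=7, carry-in 0, and digits 3,7 already taken and all letters distinct, H+N≡W (mod 10) forces W=0. So W=0.
Step 4. [col 2: N + N ≡ D (mod 10)] from column 2 (N=7, carry-in 1, digits 0,3,7 already taken and all letters distinct): D must equal 5. So D=5.
Step 5. [col 3: L + C ≡ Z (mod 10)] no forcing yet in column 3 (carry-in 1); L=1 is free and consistent — try it ⇒ L=1.
Step 6. [col 3: L + C ≡ Z (mod 10)] Z=4 is one option consistent with column 3 (L + C ≡ Z (mod 10), carry-in 1) — take it, so Z=4.
Step 7. [col 3: L + C ≡ Z (mod 10)] from column 3 (L=1, Z=4, carry-in 1, digits 0,1,3,4,5,7 already taken and all letters distinct): C must equal 2 ⇒ C=2.
Step 8. [col 5: T + B ≡ D (mod 10)] several values work for B in column 5 (T + B ≡ D (mod 10), carry-in 0); try B=9, so B=9.
Step 9. [col 5: T + B ≡ D (mod 10)] column 5: given B=9, D=5, carry-in 0, and digits 0,1,2,3,4,5,7,9 already taken and all letters distinct, T+B≡D (mod 10) forces T=6. So T=6.

Answer: B=9, C=2, D=5, H=3, L=1, N=7, T=6, W=0, Z=4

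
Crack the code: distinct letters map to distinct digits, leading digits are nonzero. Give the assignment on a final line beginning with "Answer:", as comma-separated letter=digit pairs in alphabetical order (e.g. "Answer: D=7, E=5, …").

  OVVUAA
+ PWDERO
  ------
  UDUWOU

Step 1. [col 1: A + O ≡ U (mod 10)] several values work for O in column 1 (A + O ≡ U (mod 10), carry-in 0); try O=6, so O=6.
Step 2. [col 1: A + O ≡ U (mod 10)] U=8 is one option consistent with column 1 (A + O ≡ U (mod 10), carry-in 0) — take it. So U=8.
Step 3. [col 1: A + O ≡ U (mod 10)] from column 1 (O=6, U=8, carry-in 0, digits 6,8 already taken and all letters distinct): A must equal 2, so A=2.
Step 4. [col 2: A + R ≡ O (mod 10)] in column 2 we have A+R≡O with carry-in 0; given A=2, O=6 and digits 2,6,8 already taken and all letters distinct, that pins R to 4 ⇒ R=4.
Step 5. [col 3: U + E ≡ W (mod 10)] E=5 is one option consistent with column 3 (U + E ≡ W (mod 10), carry-in 0) — take it, so E=5.
Step 6. [col 3: U + E ≡ W (mod 10)] in column 3 we have U+E≡W with carry-in 0; given U=8, E=5 and digits 2,4,5,6,8 already taken and all letters distinct, that pins W to 3. So W=3.
Step 7. [col 4: V + D ≡ U (mod 10)] V=7 is one option consistent with column 4 (V + D ≡ U (mod 10), carry-in 1) — take it. So V=7.
Step 8. [col 4: V + D ≡ U (mod 10)] in column 4 we have V+D≡U with carry-in 1; given V=7, U=8 and digits 2,3,4,5,6,7,8 already taken and all letters distinct, that pins D to 0 ⇒ D=0.
Step 9. [col 6: O + P ≡ U (mod 10)] in column 6 we have O+P≡U with carry-in 1; given O=6, U=8 and digits 0,2,3,4,5,6,7,8 already taken and all letters distinct, that pins P to 1 ⇒ P=1.

Answer: A=2, D=0, E=5, O=6, P=1, R=4, U=8, V=7, W=3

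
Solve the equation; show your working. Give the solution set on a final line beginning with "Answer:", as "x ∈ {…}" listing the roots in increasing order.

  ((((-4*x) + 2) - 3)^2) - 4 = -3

Step 1. [((((-4*x) + 2) - 3)^2) - 4 = -3] 4 comes off first (add 4) ⇒ sub: (((-4*x) + 2) - 3)^2 = 1.
Step 2. [(((-4*x) + 2) - 3)^2 = 1] 1 ≥ 0, LHS is (·)² — take ±√ ⇒ sqrt: ((-4*x) + 2) - 3 = 1 or -1.
Step 3. [((-4*x) + 2) - 3 = 1 or -1] add 3: x sits inside (… - 3), so sub: (-4*x) + 2 = 4 or 2.
Step 4. [(-4*x) + 2 = 4 or 2] subtract 2: x sits inside (… + 2), so sub: -4*x = 2 or 0.
Step 5. [-4*x = 2 or 0] leading coefficient -4: divide by -4, so div: x = -1/2 or 0.

Answer: x ∈ {-1/2, 0}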